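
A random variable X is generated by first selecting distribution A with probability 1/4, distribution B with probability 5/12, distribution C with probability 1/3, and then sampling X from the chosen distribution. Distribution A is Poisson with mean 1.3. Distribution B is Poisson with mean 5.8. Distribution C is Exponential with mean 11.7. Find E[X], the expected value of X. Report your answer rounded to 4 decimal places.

6.6417

Component means — A: 1.3; B: 5.8; C: 11.7.
E[X] = 0.25·1.3 + 0.416667·5.8 + 0.333333·11.7 = 6.64167.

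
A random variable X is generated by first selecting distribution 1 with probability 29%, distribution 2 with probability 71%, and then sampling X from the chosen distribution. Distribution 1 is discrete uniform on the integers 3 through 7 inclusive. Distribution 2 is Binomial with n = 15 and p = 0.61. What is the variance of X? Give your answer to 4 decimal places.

Per component, 1: μ=5, E[X²]=27; 2: μ=9.15, E[X²]=87.291.
E[X] = 0.29·5 + 0.71·9.15 = 7.9465.
E[X²] = 0.29·27 + 0.71·87.291 = 69.8066.
Var(X) = E[X²] − (E[X])² = 69.8066 − 63.1469 = 6.65975.

6.6597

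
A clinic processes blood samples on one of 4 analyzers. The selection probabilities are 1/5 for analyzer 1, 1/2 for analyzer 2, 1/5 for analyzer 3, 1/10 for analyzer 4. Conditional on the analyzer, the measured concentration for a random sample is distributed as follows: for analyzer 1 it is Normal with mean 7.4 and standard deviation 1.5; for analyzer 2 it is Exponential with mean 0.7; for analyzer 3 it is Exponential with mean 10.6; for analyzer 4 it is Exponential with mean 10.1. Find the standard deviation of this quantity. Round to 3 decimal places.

Per component, 1: μ=7.4, E[X²]=57.01; 2: μ=0.7, E[X²]=0.98; 3: μ=10.6, E[X²]=224.72; 4: μ=10.1, E[X²]=204.02.
E[X] = 0.2·7.4 + 0.5·0.7 + 0.2·10.6 + 0.1·10.1 = 4.96.
E[X²] = 0.2·57.01 + 0.5·0.98 + 0.2·224.72 + 0.1·204.02 = 77.238.
Var(X) = E[X²] − (E[X])² = 77.238 − 24.6016 = 52.6364.
SD(X) = √52.6364 = 7.25509.

7.255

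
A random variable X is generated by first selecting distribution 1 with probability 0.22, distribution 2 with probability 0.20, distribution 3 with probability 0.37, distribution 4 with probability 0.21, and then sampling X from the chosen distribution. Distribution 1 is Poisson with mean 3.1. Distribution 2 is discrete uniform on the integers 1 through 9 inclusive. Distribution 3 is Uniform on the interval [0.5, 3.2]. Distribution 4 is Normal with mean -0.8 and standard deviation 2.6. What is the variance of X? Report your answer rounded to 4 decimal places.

7.3412

Per component, 1: μ=3.1, E[X²]=12.71; 2: μ=5, E[X²]=31.6667; 3: μ=1.85, E[X²]=4.03; 4: μ=-0.8, E[X²]=7.4.
E[X] = 0.22·3.1 + 0.2·5 + 0.37·1.85 + 0.21·-0.8 = 2.1985.
E[X²] = 0.22·12.71 + 0.2·31.6667 + 0.37·4.03 + 0.21·7.4 = 12.1746.
Var(X) = E[X²] − (E[X])² = 12.1746 − 4.8334 = 7.34123.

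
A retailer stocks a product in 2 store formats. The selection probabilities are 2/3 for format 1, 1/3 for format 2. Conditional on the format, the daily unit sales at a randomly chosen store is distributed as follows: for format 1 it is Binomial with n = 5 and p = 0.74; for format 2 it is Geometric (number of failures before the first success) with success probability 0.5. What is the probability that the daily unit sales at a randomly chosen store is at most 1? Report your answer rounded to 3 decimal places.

0.262

Conditional on each format, P(X ≤ 1): 1: 0.0180962; 2: 0.75.
By total probability, P(X ≤ 1) = 0.666667·0.0180962 + 0.333333·0.75 = 0.262064.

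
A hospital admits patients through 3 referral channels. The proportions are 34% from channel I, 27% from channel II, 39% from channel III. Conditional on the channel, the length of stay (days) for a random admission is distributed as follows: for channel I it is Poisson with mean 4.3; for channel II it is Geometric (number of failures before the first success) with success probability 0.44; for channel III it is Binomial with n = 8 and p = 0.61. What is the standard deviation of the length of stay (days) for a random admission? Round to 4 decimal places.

Per component, I: μ=4.3, E[X²]=22.79; II: μ=1.27273, E[X²]=4.5124; III: μ=4.88, E[X²]=25.7176.
E[X] = 0.34·4.3 + 0.27·1.27273 + 0.39·4.88 = 3.70884.
E[X²] = 0.34·22.79 + 0.27·4.5124 + 0.39·25.7176 = 18.9968.
Var(X) = E[X²] − (E[X])² = 18.9968 − 13.7555 = 5.24134.
SD(X) = √5.24134 = 2.2894.

2.2894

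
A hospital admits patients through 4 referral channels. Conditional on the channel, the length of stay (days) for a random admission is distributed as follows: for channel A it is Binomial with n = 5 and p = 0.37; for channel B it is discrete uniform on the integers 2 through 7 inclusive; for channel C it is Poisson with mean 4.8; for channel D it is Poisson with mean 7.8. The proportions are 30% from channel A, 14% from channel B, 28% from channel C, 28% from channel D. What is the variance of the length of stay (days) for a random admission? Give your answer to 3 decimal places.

9.422

Per component, A: μ=1.85, E[X²]=4.588; B: μ=4.5, E[X²]=23.1667; C: μ=4.8, E[X²]=27.84; D: μ=7.8, E[X²]=68.64.
E[X] = 0.3·1.85 + 0.14·4.5 + 0.28·4.8 + 0.28·7.8 = 4.713.
E[X²] = 0.3·4.588 + 0.14·23.1667 + 0.28·27.84 + 0.28·68.64 = 31.6341.
Var(X) = E[X²] − (E[X])² = 31.6341 − 22.2124 = 9.42176.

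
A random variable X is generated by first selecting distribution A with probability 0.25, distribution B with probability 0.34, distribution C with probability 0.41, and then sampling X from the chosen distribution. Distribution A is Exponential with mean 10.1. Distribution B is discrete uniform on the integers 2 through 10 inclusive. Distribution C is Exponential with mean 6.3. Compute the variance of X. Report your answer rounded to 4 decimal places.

46.9636

Per component, A: μ=10.1, E[X²]=204.02; B: μ=6, E[X²]=42.6667; C: μ=6.3, E[X²]=79.38.
E[X] = 0.25·10.1 + 0.34·6 + 0.41·6.3 = 7.148.
E[X²] = 0.25·204.02 + 0.34·42.6667 + 0.41·79.38 = 98.0575.
Var(X) = E[X²] − (E[X])² = 98.0575 − 51.0939 = 46.9636.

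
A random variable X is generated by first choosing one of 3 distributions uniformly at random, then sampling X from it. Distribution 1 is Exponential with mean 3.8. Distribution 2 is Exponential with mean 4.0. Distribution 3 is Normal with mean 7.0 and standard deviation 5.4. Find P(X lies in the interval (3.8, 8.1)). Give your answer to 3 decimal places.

Conditional on each component, P(3.8 < X < 8.1): 1: 0.24923; 2: 0.254747; 3: 0.303981.
By total probability, P(3.8 < X < 8.1) = 0.333333·0.24923 + 0.333333·0.254747 + 0.333333·0.303981 = 0.269319.

0.269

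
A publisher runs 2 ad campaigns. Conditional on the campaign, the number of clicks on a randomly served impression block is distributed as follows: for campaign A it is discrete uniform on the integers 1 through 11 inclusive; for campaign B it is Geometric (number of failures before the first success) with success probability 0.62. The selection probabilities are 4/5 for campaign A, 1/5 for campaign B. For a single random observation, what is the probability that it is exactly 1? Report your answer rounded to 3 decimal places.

Conditional on each campaign, P(X = 1): A: 0.0909091; B: 0.2356.
By total probability, P(X = 1) = 0.8·0.0909091 + 0.2·0.2356 = 0.119847.

0.120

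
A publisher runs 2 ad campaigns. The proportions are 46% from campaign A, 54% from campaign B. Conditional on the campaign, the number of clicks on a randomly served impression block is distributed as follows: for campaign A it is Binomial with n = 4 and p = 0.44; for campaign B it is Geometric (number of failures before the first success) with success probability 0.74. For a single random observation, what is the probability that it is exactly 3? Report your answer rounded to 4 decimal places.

0.0948

Conditional on each campaign, P(X = 3): A: 0.190812; B: 0.0130062.
By total probability, P(X = 3) = 0.46·0.190812 + 0.54·0.0130062 = 0.094797.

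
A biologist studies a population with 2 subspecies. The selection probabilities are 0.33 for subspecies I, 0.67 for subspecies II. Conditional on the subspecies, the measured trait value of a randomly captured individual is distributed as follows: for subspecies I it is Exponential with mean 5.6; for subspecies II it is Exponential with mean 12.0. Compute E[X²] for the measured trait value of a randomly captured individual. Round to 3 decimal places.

For each component E[X²] = Var + (mean)², giving I: 62.72; II: 288.
Overall E[X²] = 0.33·62.72 + 0.67·288 = 213.658.

213.658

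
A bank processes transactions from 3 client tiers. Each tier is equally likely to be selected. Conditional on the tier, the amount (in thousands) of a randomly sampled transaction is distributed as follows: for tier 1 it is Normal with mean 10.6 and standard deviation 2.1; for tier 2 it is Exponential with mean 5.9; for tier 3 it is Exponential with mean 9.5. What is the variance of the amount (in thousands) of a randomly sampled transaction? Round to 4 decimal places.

47.1856

Per component, 1: μ=10.6, E[X²]=116.77; 2: μ=5.9, E[X²]=69.62; 3: μ=9.5, E[X²]=180.5.
E[X] = 0.333333·10.6 + 0.333333·5.9 + 0.333333·9.5 = 8.66667.
E[X²] = 0.333333·116.77 + 0.333333·69.62 + 0.333333·180.5 = 122.297.
Var(X) = E[X²] − (E[X])² = 122.297 − 75.1111 = 47.1856.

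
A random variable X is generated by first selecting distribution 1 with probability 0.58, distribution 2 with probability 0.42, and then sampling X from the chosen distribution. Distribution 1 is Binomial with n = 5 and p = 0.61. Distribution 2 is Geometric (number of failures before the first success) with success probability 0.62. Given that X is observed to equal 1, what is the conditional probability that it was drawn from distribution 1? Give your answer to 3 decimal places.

0.293

Likelihoods P(X=1 | ·): 1: 0.07056; 2: 0.2356.
Posterior ∝ prior × likelihood. Numerator for 1: 0.58·0.07056 = 0.0409248.
Normalizing constant: 0.58·0.07056 + 0.42·0.2356 = 0.139877.
P(1 | observation) = 0.0409248 / 0.139877 = 0.292577.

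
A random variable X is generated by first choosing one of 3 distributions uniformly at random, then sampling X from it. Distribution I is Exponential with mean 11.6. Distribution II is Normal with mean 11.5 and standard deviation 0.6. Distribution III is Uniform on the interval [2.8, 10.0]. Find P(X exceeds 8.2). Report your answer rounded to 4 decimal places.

0.5811

Conditional on each component, P(X > 8.2): I: 0.493172; II: 1; III: 0.25.
By total probability, P(X > 8.2) = 0.333333·0.493172 + 0.333333·1 + 0.333333·0.25 = 0.581057.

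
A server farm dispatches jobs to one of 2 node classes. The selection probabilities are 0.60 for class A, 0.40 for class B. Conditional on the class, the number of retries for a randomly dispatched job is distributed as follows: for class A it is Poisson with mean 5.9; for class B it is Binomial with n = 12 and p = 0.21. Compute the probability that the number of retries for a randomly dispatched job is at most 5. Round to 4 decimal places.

0.6673

Conditional on each class, P(X ≤ 5): A: 0.461873; B: 0.975524.
By total probability, P(X ≤ 5) = 0.6·0.461873 + 0.4·0.975524 = 0.667333.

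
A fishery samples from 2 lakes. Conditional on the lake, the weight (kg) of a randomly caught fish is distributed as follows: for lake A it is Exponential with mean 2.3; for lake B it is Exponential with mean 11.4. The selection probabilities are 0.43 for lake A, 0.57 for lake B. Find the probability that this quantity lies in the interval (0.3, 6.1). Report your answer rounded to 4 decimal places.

0.5685

Conditional on each lake, P(0.3 < X < 6.1): A: 0.807216; B: 0.38841.
By total probability, P(0.3 < X < 6.1) = 0.43·0.807216 + 0.57·0.38841 = 0.568496.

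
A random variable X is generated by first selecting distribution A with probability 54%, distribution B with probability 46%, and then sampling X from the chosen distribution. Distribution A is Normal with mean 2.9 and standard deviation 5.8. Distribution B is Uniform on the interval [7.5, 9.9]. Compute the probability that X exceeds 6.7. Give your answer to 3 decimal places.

Conditional on each component, P(X > 6.7): A: 0.256178; B: 1.
By total probability, P(X > 6.7) = 0.54·0.256178 + 0.46·1 = 0.598336.

0.598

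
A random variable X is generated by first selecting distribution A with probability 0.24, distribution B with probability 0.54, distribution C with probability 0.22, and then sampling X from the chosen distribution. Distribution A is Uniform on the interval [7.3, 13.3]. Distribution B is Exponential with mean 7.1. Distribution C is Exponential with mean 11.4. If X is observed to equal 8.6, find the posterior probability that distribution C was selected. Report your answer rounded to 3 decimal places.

Likelihoods f(8.6 | ·): A: 0.166667; B: 0.0419464; C: 0.0412543.
Posterior ∝ prior × likelihood. Numerator for C: 0.22·0.0412543 = 0.00907595.
Normalizing constant: 0.24·0.166667 + 0.54·0.0419464 + 0.22·0.0412543 = 0.071727.
P(C | observation) = 0.00907595 / 0.071727 = 0.126535.

0.127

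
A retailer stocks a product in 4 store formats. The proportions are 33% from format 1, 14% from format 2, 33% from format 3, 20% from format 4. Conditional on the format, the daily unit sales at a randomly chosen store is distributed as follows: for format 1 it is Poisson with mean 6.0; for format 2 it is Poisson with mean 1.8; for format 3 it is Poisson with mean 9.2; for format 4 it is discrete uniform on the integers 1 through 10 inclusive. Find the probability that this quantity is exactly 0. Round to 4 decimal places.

Conditional on each format, P(X = 0): 1: 0.00247875; 2: 0.165299; 3: 0.000101039; 4: 0.
By total probability, P(X = 0) = 0.33·0.00247875 + 0.14·0.165299 + 0.33·0.000101039 + 0.2·0 = 0.0239932.

0.0240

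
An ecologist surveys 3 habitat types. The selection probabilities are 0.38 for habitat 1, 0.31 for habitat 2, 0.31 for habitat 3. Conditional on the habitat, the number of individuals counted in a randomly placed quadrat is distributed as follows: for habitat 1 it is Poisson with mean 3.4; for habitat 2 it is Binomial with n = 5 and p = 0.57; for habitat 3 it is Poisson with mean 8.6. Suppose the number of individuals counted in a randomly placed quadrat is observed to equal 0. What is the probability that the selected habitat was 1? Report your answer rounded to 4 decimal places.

0.7332

Likelihoods P(X=0 | ·): 1: 0.0333733; 2: 0.0147008; 3: 0.000184106.
Posterior ∝ prior × likelihood. Numerator for 1: 0.38·0.0333733 = 0.0126818.
Normalizing constant: 0.38·0.0333733 + 0.31·0.0147008 + 0.31·0.000184106 = 0.0172962.
P(1 | observation) = 0.0126818 / 0.0172962 = 0.733217.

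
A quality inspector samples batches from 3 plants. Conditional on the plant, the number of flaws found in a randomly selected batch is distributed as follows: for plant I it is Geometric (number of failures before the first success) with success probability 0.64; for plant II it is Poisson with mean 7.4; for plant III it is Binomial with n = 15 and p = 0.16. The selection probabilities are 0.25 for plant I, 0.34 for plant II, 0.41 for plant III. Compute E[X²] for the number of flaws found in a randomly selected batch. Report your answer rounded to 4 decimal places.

24.6214

For each component E[X²] = Var + (mean)², giving I: 1.19531; II: 62.16; III: 7.776.
Overall E[X²] = 0.25·1.19531 + 0.34·62.16 + 0.41·7.776 = 24.6214.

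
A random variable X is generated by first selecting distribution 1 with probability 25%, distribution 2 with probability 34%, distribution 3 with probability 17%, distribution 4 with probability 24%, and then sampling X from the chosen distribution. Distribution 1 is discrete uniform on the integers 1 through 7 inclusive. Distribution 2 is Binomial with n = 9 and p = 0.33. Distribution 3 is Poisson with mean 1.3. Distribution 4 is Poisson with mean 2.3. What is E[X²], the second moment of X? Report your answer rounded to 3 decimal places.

11.006

For each component E[X²] = Var + (mean)², giving 1: 20; 2: 10.8108; 3: 2.99; 4: 7.59.
Overall E[X²] = 0.25·20 + 0.34·10.8108 + 0.17·2.99 + 0.24·7.59 = 11.0056.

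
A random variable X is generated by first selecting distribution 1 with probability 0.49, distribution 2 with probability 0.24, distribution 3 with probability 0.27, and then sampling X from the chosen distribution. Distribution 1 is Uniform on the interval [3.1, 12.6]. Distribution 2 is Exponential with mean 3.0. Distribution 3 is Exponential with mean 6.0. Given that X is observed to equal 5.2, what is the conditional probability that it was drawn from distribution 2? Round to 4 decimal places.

0.1670

Likelihoods f(5.2 | ·): 1: 0.105263; 2: 0.0588981; 3: 0.0700584.
Posterior ∝ prior × likelihood. Numerator for 2: 0.24·0.0588981 = 0.0141356.
Normalizing constant: 0.49·0.105263 + 0.24·0.0588981 + 0.27·0.0700584 = 0.0846303.
P(2 | observation) = 0.0141356 / 0.0846303 = 0.167027.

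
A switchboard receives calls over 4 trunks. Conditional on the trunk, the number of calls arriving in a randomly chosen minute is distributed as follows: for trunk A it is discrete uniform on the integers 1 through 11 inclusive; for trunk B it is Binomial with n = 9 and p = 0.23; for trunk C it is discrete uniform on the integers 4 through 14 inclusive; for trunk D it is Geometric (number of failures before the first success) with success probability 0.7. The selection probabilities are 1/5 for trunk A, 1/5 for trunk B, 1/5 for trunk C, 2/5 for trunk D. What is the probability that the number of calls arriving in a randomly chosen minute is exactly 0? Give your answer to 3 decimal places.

0.299

Conditional on each trunk, P(X = 0): A: 0; B: 0.0951517; C: 0; D: 0.7.
By total probability, P(X = 0) = 0.2·0 + 0.2·0.0951517 + 0.2·0 + 0.4·0.7 = 0.29903.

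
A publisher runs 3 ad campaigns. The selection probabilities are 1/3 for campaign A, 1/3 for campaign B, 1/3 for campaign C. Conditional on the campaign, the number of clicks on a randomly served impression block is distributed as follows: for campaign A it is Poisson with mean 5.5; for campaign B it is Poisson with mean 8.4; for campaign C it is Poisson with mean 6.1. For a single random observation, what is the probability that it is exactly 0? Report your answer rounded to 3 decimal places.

Conditional on each campaign, P(X = 0): A: 0.00408677; B: 0.000224867; C: 0.00224287.
By total probability, P(X = 0) = 0.333333·0.00408677 + 0.333333·0.000224867 + 0.333333·0.00224287 = 0.00218484.

0.002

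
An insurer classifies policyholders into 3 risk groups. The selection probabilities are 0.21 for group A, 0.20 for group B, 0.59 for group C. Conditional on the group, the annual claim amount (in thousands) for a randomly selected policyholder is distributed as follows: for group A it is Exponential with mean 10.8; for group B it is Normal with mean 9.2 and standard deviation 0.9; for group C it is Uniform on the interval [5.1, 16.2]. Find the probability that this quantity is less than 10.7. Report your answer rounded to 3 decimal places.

0.620

Conditional on each group, P(X < 10.7): A: 0.628698; B: 0.95221; C: 0.504505.
By total probability, P(X < 10.7) = 0.21·0.628698 + 0.2·0.95221 + 0.59·0.504505 = 0.620126.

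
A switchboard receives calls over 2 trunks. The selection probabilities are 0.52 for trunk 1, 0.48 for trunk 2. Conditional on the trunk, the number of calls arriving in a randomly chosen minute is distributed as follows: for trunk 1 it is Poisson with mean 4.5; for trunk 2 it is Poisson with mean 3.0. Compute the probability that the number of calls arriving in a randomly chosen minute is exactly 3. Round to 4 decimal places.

Conditional on each trunk, P(X = 3): 1: 0.168718; 2: 0.224042.
By total probability, P(X = 3) = 0.52·0.168718 + 0.48·0.224042 = 0.195273.

0.1953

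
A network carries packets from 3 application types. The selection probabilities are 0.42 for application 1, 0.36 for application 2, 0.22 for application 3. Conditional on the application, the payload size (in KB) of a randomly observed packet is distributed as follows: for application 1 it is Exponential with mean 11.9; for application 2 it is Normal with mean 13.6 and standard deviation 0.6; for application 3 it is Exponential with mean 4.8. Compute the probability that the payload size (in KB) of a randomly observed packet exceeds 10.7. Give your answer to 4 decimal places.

Conditional on each application, P(X > 10.7): 1: 0.406911; 2: 0.999999; 3: 0.107618.
By total probability, P(X > 10.7) = 0.42·0.406911 + 0.36·0.999999 + 0.22·0.107618 = 0.554579.

0.5546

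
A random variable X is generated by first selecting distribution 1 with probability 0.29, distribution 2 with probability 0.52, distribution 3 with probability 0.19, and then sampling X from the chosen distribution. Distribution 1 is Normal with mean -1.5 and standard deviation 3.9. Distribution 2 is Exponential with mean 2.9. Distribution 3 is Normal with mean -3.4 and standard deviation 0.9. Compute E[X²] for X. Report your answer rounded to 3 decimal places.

For each component E[X²] = Var + (mean)², giving 1: 17.46; 2: 16.82; 3: 12.37.
Overall E[X²] = 0.29·17.46 + 0.52·16.82 + 0.19·12.37 = 16.1601.

16.160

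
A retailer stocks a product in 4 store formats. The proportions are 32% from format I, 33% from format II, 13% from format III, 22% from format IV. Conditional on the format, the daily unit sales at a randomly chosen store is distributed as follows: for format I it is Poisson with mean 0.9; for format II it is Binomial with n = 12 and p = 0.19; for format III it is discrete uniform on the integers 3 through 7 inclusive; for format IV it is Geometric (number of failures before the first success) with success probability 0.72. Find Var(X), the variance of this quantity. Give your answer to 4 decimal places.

3.3802

Per component, I: μ=0.9, E[X²]=1.71; II: μ=2.28, E[X²]=7.0452; III: μ=5, E[X²]=27; IV: μ=0.388889, E[X²]=0.691358.
E[X] = 0.32·0.9 + 0.33·2.28 + 0.13·5 + 0.22·0.388889 = 1.77596.
E[X²] = 0.32·1.71 + 0.33·7.0452 + 0.13·27 + 0.22·0.691358 = 6.53421.
Var(X) = E[X²] − (E[X])² = 6.53421 − 3.15402 = 3.3802.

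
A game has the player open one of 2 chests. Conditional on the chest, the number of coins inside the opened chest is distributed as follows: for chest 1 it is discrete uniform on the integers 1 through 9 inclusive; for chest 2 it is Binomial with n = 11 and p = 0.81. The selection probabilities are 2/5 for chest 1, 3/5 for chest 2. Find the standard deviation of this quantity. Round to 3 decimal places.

2.711

Per component, 1: μ=5, E[X²]=31.6667; 2: μ=8.91, E[X²]=81.081.
E[X] = 0.4·5 + 0.6·8.91 = 7.346.
E[X²] = 0.4·31.6667 + 0.6·81.081 = 61.3153.
Var(X) = E[X²] − (E[X])² = 61.3153 − 53.9637 = 7.35155.
SD(X) = √7.35155 = 2.71137.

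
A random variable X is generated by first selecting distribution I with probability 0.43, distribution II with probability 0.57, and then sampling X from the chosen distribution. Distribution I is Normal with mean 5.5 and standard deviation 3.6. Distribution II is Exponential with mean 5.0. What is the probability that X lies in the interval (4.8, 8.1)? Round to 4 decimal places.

Conditional on each component, P(4.8 < X < 8.1): I: 0.342007; II: 0.184994.
By total probability, P(4.8 < X < 8.1) = 0.43·0.342007 + 0.57·0.184994 = 0.25251.

0.2525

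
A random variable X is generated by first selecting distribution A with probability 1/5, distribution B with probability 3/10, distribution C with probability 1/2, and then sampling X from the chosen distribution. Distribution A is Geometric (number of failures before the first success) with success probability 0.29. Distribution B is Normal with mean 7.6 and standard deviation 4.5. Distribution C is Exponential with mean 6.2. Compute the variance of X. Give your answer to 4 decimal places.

Per component, A: μ=2.44828, E[X²]=14.4364; B: μ=7.6, E[X²]=78.01; C: μ=6.2, E[X²]=76.88.
E[X] = 0.2·2.44828 + 0.3·7.6 + 0.5·6.2 = 5.86966.
E[X²] = 0.2·14.4364 + 0.3·78.01 + 0.5·76.88 = 64.7303.
Var(X) = E[X²] − (E[X])² = 64.7303 − 34.4529 = 30.2774.

30.2774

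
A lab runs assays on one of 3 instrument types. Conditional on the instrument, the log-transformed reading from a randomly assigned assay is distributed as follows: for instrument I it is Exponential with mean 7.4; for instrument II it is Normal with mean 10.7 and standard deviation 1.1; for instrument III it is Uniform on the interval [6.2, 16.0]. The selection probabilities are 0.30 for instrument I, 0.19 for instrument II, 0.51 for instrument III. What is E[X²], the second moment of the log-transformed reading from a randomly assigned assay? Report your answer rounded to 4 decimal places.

For each component E[X²] = Var + (mean)², giving I: 109.52; II: 115.7; III: 131.213.
Overall E[X²] = 0.3·109.52 + 0.19·115.7 + 0.51·131.213 = 121.758.

121.7578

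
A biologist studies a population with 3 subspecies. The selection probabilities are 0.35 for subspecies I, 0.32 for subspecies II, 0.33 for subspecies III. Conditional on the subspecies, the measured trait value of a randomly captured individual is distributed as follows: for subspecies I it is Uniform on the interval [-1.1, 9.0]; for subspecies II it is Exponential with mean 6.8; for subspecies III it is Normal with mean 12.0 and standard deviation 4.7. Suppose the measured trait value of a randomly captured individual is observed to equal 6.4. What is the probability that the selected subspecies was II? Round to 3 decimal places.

Likelihoods f(6.4 | ·): I: 0.0990099; II: 0.0573777; III: 0.0417388.
Posterior ∝ prior × likelihood. Numerator for II: 0.32·0.0573777 = 0.0183609.
Normalizing constant: 0.35·0.0990099 + 0.32·0.0573777 + 0.33·0.0417388 = 0.0667881.
P(II | observation) = 0.0183609 / 0.0667881 = 0.274912.

0.275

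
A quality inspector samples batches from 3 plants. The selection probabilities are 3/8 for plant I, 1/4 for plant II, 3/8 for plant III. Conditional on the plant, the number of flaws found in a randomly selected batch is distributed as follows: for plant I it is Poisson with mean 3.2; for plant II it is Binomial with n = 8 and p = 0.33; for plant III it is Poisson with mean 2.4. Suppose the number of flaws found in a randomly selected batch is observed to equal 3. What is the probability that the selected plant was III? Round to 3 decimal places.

0.341

Likelihoods P(X=3 | ·): I: 0.222616; II: 0.271709; III: 0.209014.
Posterior ∝ prior × likelihood. Numerator for III: 0.375·0.209014 = 0.0783803.
Normalizing constant: 0.375·0.222616 + 0.25·0.271709 + 0.375·0.209014 = 0.229789.
P(III | observation) = 0.0783803 / 0.229789 = 0.341098.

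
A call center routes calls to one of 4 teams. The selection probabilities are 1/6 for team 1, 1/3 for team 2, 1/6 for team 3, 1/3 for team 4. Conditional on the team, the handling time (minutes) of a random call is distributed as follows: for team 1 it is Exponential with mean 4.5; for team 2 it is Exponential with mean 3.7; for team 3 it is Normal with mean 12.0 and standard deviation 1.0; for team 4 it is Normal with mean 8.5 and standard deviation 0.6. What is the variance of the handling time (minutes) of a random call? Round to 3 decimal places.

17.780

Per component, 1: μ=4.5, E[X²]=40.5; 2: μ=3.7, E[X²]=27.38; 3: μ=12, E[X²]=145; 4: μ=8.5, E[X²]=72.61.
E[X] = 0.166667·4.5 + 0.333333·3.7 + 0.166667·12 + 0.333333·8.5 = 6.81667.
E[X²] = 0.166667·40.5 + 0.333333·27.38 + 0.166667·145 + 0.333333·72.61 = 64.2467.
Var(X) = E[X²] − (E[X])² = 64.2467 − 46.4669 = 17.7797.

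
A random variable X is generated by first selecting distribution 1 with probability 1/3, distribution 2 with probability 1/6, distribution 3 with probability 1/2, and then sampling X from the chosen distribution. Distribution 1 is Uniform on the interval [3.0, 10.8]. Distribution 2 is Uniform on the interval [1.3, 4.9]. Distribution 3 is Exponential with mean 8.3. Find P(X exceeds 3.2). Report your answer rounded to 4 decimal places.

0.7435

Conditional on each component, P(X > 3.2): 1: 0.974359; 2: 0.472222; 3: 0.680082.
By total probability, P(X > 3.2) = 0.333333·0.974359 + 0.166667·0.472222 + 0.5·0.680082 = 0.743531.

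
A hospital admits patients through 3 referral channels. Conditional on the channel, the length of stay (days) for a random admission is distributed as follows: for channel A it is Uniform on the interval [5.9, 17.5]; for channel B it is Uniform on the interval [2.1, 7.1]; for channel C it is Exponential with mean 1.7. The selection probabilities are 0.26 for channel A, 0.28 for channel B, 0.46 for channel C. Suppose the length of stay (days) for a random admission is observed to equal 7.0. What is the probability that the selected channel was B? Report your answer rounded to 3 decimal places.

Likelihoods f(7.0 | ·): A: 0.0862069; B: 0.2; C: 0.00957811.
Posterior ∝ prior × likelihood. Numerator for B: 0.28·0.2 = 0.056.
Normalizing constant: 0.26·0.0862069 + 0.28·0.2 + 0.46·0.00957811 = 0.0828197.
P(B | observation) = 0.056 / 0.0828197 = 0.676167.

0.676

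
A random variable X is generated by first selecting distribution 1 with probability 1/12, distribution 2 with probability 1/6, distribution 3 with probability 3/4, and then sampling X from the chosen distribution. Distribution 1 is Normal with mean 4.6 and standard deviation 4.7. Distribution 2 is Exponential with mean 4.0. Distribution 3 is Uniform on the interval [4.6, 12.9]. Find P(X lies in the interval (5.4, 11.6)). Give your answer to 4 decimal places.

Conditional on each component, P(5.4 < X < 11.6): 1: 0.364225; 2: 0.204217; 3: 0.746988.
By total probability, P(5.4 < X < 11.6) = 0.0833333·0.364225 + 0.166667·0.204217 + 0.75·0.746988 = 0.624629.

0.6246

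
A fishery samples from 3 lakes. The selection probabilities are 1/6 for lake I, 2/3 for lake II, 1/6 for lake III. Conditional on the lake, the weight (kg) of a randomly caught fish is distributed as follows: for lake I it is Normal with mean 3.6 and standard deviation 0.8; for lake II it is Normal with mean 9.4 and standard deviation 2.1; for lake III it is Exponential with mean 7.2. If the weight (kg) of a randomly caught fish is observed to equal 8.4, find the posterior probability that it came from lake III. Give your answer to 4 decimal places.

0.0599

Likelihoods f(8.4 | ·): I: 7.59485e-09; II: 0.16961; III: 0.0432504.
Posterior ∝ prior × likelihood. Numerator for III: 0.166667·0.0432504 = 0.00720841.
Normalizing constant: 0.166667·7.59485e-09 + 0.666667·0.16961 + 0.166667·0.0432504 = 0.120282.
P(III | observation) = 0.00720841 / 0.120282 = 0.0599294.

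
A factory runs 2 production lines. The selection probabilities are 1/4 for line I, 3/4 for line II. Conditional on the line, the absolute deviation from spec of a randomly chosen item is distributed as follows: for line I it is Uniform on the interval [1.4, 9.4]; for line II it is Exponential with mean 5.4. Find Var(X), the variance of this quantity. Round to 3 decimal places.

Per component, I: μ=5.4, E[X²]=34.4933; II: μ=5.4, E[X²]=58.32.
E[X] = 0.25·5.4 + 0.75·5.4 = 5.4.
E[X²] = 0.25·34.4933 + 0.75·58.32 = 52.3633.
Var(X) = E[X²] − (E[X])² = 52.3633 − 29.16 = 23.2033.

23.203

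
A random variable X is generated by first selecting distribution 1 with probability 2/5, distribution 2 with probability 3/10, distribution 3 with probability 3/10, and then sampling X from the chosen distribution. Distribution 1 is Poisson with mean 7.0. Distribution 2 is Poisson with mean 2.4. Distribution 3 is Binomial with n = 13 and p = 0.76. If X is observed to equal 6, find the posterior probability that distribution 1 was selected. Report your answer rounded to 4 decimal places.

0.8350

Likelihoods P(X=6 | ·): 1: 0.149003; 2: 0.0240784; 3: 0.0151662.
Posterior ∝ prior × likelihood. Numerator for 1: 0.4·0.149003 = 0.0596011.
Normalizing constant: 0.4·0.149003 + 0.3·0.0240784 + 0.3·0.0151662 = 0.0713745.
P(1 | observation) = 0.0596011 / 0.0713745 = 0.835048.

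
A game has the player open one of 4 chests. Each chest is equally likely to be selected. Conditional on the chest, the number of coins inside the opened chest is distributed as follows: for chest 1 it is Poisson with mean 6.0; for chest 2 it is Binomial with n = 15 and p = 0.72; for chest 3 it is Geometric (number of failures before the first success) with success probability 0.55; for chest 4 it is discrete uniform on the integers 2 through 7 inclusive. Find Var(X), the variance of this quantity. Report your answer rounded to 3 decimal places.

16.171

Per component, 1: μ=6, E[X²]=42; 2: μ=10.8, E[X²]=119.664; 3: μ=0.818182, E[X²]=2.15702; 4: μ=4.5, E[X²]=23.1667.
E[X] = 0.25·6 + 0.25·10.8 + 0.25·0.818182 + 0.25·4.5 = 5.52955.
E[X²] = 0.25·42 + 0.25·119.664 + 0.25·2.15702 + 0.25·23.1667 = 46.7469.
Var(X) = E[X²] − (E[X])² = 46.7469 − 30.5759 = 16.171.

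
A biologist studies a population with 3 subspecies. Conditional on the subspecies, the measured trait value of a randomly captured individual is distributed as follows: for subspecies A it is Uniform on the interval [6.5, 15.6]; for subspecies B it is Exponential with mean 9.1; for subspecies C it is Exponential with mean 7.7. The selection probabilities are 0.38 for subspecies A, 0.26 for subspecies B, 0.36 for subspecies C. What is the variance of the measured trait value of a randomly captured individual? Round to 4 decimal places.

47.5917

Per component, A: μ=11.05, E[X²]=129.003; B: μ=9.1, E[X²]=165.62; C: μ=7.7, E[X²]=118.58.
E[X] = 0.38·11.05 + 0.26·9.1 + 0.36·7.7 = 9.337.
E[X²] = 0.38·129.003 + 0.26·165.62 + 0.36·118.58 = 134.771.
Var(X) = E[X²] − (E[X])² = 134.771 − 87.1796 = 47.5917.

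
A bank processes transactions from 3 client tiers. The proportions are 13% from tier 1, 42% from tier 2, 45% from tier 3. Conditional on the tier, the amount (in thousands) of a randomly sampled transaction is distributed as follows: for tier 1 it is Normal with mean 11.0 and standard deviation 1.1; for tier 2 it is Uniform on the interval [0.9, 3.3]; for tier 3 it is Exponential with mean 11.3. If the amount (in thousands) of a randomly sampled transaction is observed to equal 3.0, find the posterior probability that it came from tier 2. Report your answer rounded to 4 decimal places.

Likelihoods f(3.0 | ·): 1: 1.18589e-12; 2: 0.416667; 3: 0.0678613.
Posterior ∝ prior × likelihood. Numerator for 2: 0.42·0.416667 = 0.175.
Normalizing constant: 0.13·1.18589e-12 + 0.42·0.416667 + 0.45·0.0678613 = 0.205538.
P(2 | observation) = 0.175 / 0.205538 = 0.851426.

0.8514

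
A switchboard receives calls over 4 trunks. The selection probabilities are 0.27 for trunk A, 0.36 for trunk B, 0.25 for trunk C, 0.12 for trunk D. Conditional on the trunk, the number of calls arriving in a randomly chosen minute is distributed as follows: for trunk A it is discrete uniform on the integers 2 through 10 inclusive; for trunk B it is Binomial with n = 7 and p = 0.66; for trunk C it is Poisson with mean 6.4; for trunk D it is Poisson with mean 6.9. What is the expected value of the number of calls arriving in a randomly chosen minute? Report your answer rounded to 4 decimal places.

5.7112

Component means — A: 6; B: 4.62; C: 6.4; D: 6.9.
E[X] = 0.27·6 + 0.36·4.62 + 0.25·6.4 + 0.12·6.9 = 5.7112.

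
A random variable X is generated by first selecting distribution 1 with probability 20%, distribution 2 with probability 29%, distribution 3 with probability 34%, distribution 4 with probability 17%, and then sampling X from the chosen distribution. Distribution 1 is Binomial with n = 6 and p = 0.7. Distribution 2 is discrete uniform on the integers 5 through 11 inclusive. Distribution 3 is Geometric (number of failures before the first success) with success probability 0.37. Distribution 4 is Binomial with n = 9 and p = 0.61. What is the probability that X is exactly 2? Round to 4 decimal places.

0.0650

Conditional on each component, P(X = 2): 1: 0.059535; 2: 0; 3: 0.146853; 4: 0.0183829.
By total probability, P(X = 2) = 0.2·0.059535 + 0.29·0 + 0.34·0.146853 + 0.17·0.0183829 = 0.0649621.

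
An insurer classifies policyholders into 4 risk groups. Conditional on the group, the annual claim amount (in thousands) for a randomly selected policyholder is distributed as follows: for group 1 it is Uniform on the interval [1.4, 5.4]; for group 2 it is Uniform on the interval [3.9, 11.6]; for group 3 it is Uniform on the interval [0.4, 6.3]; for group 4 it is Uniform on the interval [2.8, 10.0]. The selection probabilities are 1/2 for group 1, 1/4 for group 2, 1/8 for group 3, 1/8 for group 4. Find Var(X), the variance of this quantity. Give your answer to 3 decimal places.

6.540

Per component, 1: μ=3.4, E[X²]=12.8933; 2: μ=7.75, E[X²]=65.0033; 3: μ=3.35, E[X²]=14.1233; 4: μ=6.4, E[X²]=45.28.
E[X] = 0.5·3.4 + 0.25·7.75 + 0.125·3.35 + 0.125·6.4 = 4.85625.
E[X²] = 0.5·12.8933 + 0.25·65.0033 + 0.125·14.1233 + 0.125·45.28 = 30.1229.
Var(X) = E[X²] − (E[X])² = 30.1229 − 23.5832 = 6.53975.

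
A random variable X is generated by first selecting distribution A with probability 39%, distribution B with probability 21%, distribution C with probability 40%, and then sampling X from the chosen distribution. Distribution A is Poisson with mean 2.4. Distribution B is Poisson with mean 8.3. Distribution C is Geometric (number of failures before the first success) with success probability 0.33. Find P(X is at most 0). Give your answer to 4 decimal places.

0.1674

Conditional on each component, P(X ≤ 0): A: 0.090718; B: 0.000248517; C: 0.33.
By total probability, P(X ≤ 0) = 0.39·0.090718 + 0.21·0.000248517 + 0.4·0.33 = 0.167432.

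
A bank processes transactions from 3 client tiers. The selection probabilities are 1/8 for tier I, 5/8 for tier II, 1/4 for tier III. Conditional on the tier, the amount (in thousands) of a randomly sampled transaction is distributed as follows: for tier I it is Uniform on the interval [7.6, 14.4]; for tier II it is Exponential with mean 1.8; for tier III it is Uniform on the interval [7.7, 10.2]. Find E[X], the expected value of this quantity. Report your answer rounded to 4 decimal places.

Component means — I: 11; II: 1.8; III: 8.95.
E[X] = 0.125·11 + 0.625·1.8 + 0.25·8.95 = 4.7375.

4.7375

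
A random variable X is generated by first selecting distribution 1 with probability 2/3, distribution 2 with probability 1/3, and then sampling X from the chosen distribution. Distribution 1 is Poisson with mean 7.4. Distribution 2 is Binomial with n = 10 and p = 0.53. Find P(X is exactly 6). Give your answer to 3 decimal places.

0.169

Conditional on each component, P(X = 6): 1: 0.139405; 2: 0.227126.
By total probability, P(X = 6) = 0.666667·0.139405 + 0.333333·0.227126 = 0.168645.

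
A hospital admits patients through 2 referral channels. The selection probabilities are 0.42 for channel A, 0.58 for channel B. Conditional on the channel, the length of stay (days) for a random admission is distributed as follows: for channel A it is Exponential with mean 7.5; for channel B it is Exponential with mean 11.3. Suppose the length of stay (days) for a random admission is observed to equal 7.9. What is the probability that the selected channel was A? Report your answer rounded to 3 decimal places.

0.434

Likelihoods f(7.9 | ·): A: 0.0465031; B: 0.0439845.
Posterior ∝ prior × likelihood. Numerator for A: 0.42·0.0465031 = 0.0195313.
Normalizing constant: 0.42·0.0465031 + 0.58·0.0439845 = 0.0450423.
P(A | observation) = 0.0195313 / 0.0450423 = 0.433621.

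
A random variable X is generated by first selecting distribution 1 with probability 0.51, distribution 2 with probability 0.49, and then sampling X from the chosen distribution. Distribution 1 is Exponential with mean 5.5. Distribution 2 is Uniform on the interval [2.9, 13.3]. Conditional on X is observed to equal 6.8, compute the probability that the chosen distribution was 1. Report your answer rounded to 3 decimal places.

Likelihoods f(6.8 | ·): 1: 0.052807; 2: 0.0961538.
Posterior ∝ prior × likelihood. Numerator for 1: 0.51·0.052807 = 0.0269316.
Normalizing constant: 0.51·0.052807 + 0.49·0.0961538 = 0.0740469.
P(1 | observation) = 0.0269316 / 0.0740469 = 0.363709.

0.364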